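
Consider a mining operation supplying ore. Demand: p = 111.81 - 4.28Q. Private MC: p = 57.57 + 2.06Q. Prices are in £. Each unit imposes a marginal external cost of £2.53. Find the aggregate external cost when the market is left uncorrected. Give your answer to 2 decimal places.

Market equilibrium (private): 57.57 + 2.06Q = 111.81 - 4.28Q → Q_m = 8.5552.
Total external cost = MEC × Q_m = 2.53 × 8.5552 = 21.6447.

£21.64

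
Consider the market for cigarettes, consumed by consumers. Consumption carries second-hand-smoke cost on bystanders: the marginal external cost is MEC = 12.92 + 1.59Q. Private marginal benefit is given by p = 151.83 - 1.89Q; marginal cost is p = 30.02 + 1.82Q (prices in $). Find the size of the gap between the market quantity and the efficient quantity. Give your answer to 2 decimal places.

12.29 units

Market equilibrium (private): 30.02 + 1.82Q = 151.83 - 1.89Q → Q_m = 32.8329.
Social marginal benefit = demand − MEC = 138.91 - 3.48Q.
Set SMB = MC: 138.91 - 3.48Q = 30.02 + 1.82Q → Q* = 20.5453.
Gap = |32.8329 − 20.5453| = 12.2876.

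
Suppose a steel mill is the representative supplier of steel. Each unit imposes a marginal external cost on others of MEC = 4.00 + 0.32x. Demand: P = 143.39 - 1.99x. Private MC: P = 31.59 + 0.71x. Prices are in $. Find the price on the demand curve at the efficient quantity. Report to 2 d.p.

P = $72.36

Social marginal cost = private MC + MEC = 35.59 + 1.03x.
Set SMC = demand: 35.59 + 1.03x = 143.39 - 1.99x → x* = 35.6954.
Consumer price on the demand curve at x*: 143.39 − 1.99×35.6954 = 72.3562.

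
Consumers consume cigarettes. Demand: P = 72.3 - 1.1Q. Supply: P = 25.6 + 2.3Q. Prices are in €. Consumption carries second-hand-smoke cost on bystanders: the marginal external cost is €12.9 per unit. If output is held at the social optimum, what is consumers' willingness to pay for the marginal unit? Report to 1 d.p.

Social marginal benefit = demand − MEC = 59.4 - 1.1Q.
Set SMB = MC: 59.4 - 1.1Q = 25.6 + 2.3Q → Q* = 9.9412.
Consumer price on the demand curve at Q*: 72.3 − 1.1×9.9412 = 61.3647.

P = €61.4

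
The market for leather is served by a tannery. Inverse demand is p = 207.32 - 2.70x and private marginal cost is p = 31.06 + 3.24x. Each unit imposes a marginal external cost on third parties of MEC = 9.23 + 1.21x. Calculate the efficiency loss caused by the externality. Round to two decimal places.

Market equilibrium (private): 31.06 + 3.24x = 207.32 - 2.70x → x_m = 29.6734.
Social marginal cost = private MC + MEC = 40.29 + 4.45x.
Set SMC = demand: 40.29 + 4.45x = 207.32 - 2.70x → x* = 23.3608.
Between x* and x_m the wedge SMC − demand runs linearly from 0 to MEC(x_m), so the loss is a triangle.
DWL = ½ × 6.3126 × 45.1348 = 142.4590.

DWL = 142.46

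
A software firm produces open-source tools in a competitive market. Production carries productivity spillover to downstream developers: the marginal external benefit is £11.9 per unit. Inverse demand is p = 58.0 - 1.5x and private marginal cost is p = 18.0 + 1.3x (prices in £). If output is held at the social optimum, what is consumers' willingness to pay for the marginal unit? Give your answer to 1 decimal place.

P = £30.2

Social marginal cost = private MC − MEB = 6.1 + 1.3x.
Set SMC = demand: 6.1 + 1.3x = 58.0 - 1.5x → x* = 18.5357.
Consumer price on the demand curve at x*: 58.0 − 1.5×18.5357 = 30.1965.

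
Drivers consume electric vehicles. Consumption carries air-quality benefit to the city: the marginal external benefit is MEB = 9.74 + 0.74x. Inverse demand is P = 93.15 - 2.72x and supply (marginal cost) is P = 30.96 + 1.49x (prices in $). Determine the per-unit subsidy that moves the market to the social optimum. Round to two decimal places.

subsidy = $25.08 per unit

Social marginal benefit = demand + MEB = 102.89 - 1.98x.
Set SMB = MC: 102.89 - 1.98x = 30.96 + 1.49x → x* = 20.7291.
The Pigouvian subsidy equals MEB at x*: 9.74 + 0.74×20.7291 = 25.0795.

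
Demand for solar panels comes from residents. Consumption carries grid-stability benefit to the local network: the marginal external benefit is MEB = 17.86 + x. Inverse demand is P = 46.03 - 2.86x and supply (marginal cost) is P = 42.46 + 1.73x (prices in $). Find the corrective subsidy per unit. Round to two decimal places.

subsidy = $23.83 per unit

Social marginal benefit = demand + MEB = 63.89 - 1.86x.
Set SMB = MC: 63.89 - 1.86x = 42.46 + 1.73x → x* = 5.9694.
The Pigouvian subsidy equals MEB at x*: 17.86 + 1.00×5.9694 = 23.8294.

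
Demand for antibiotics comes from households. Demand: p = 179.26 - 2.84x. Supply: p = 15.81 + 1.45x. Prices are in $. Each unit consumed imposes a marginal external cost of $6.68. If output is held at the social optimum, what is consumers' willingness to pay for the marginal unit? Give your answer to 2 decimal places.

P = $75.48

Social marginal benefit = demand − MEC = 172.58 - 2.84x.
Set SMB = MC: 172.58 - 2.84x = 15.81 + 1.45x → x* = 36.5431.
Consumer price on the demand curve at x*: 179.26 − 2.84×36.5431 = 75.4776.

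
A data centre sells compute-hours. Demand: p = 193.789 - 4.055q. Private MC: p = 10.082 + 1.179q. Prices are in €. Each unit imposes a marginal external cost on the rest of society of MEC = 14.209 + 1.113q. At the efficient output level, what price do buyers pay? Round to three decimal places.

Social marginal cost = private MC + MEC = 24.291 + 2.292q.
Set SMC = demand: 24.291 + 2.292q = 193.789 - 4.055q → q* = 26.7052.
Consumer price on the demand curve at q*: 193.789 − 4.055×26.7052 = 85.4994.

P = €85.499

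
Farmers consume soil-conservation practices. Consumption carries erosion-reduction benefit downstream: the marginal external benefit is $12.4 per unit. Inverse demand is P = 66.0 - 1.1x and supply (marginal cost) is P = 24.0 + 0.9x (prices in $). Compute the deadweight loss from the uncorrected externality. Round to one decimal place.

DWL = $38.4

Market equilibrium (private): 24.0 + 0.9x = 66.0 - 1.1x → x_m = 21.0000.
Social marginal benefit = demand + MEB = 78.4 - 1.1x.
Set SMB = MC: 78.4 - 1.1x = 24.0 + 0.9x → x* = 27.2000.
Height of the DWL triangle at x_m is SMB(x_m) − MC(x_m) = MEB(x_m) = 12.4000.
DWL = ½ × 6.2000 × 12.4000 = 38.4400.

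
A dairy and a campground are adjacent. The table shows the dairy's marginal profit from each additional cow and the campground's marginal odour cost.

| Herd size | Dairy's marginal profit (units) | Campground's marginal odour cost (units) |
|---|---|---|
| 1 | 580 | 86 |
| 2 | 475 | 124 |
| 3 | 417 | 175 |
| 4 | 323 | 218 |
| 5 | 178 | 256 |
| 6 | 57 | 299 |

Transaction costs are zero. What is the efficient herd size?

4

Bargaining reaches the level where marginal profit last exceeds marginal odour cost.
That holds through level 4 (323 ≥ 218) but not at 5 (178 < 256).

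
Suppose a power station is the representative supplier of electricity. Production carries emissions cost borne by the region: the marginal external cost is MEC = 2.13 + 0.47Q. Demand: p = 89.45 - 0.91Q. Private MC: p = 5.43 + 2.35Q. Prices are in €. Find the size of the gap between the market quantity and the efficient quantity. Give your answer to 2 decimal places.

3.82 units

Market equilibrium (private): 5.43 + 2.35Q = 89.45 - 0.91Q → Q_m = 25.7730.
Social marginal cost = private MC + MEC = 7.56 + 2.82Q.
Set SMC = demand: 7.56 + 2.82Q = 89.45 - 0.91Q → Q* = 21.9544.
Gap = |25.7730 − 21.9544| = 3.8186.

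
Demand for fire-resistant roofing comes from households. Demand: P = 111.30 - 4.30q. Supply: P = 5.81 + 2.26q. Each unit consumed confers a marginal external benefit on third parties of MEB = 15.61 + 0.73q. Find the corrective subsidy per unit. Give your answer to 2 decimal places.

subsidy = 30.77 per unit

Social marginal benefit = demand + MEB = 126.91 - 3.57q.
Set SMB = MC: 126.91 - 3.57q = 5.81 + 2.26q → q* = 20.7719.
The Pigouvian subsidy equals MEB at q*: 15.61 + 0.73×20.7719 = 30.7735.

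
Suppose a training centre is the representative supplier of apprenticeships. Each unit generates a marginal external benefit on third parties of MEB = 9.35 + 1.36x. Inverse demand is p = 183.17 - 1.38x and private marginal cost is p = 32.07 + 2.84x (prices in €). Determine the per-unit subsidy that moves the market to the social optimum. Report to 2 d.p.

Social marginal cost = private MC − MEB = 22.72 + 1.48x.
Set SMC = demand: 22.72 + 1.48x = 183.17 - 1.38x → x* = 56.1014.
The Pigouvian subsidy equals MEB at x*: 9.35 + 1.36×56.1014 = 85.6479.

subsidy = €85.65 per unit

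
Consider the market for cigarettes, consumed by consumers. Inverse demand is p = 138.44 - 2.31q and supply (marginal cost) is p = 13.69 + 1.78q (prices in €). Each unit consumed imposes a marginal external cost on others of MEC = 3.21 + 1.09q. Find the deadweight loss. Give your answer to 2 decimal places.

DWL = €128.29

Market equilibrium (private): 13.69 + 1.78q = 138.44 - 2.31q → q_m = 30.5012.
Social marginal benefit = demand − MEC = 135.23 - 3.40q.
Set SMB = MC: 135.23 - 3.40q = 13.69 + 1.78q → q* = 23.4633.
Height of the DWL triangle at q_m is MC(q_m) − SMB(q_m) = MEC(q_m) = 36.4563.
DWL = ½ × 7.0379 × 36.4563 = 128.2879.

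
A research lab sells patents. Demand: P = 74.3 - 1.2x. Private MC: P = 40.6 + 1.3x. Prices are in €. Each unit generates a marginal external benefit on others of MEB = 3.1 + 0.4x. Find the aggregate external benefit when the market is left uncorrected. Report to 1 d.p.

Market equilibrium (private): 40.6 + 1.3x = 74.3 - 1.2x → x_m = 13.4800.
Total external benefit = ∫₀^{x_m} (3.1 + 0.4x) dx = 3.1×13.4800 + ½×0.4×13.4800² = 78.1301.

€78.1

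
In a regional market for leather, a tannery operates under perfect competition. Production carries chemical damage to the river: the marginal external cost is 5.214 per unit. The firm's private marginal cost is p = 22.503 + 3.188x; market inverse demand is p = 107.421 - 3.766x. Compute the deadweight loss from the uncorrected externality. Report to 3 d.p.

DWL = 1.955

Market equilibrium (private): 22.503 + 3.188x = 107.421 - 3.766x → x_m = 12.2114.
Social marginal cost = private MC + MEC = 27.717 + 3.188x.
Set SMC = demand: 27.717 + 3.188x = 107.421 - 3.766x → x* = 11.4616.
The loss is the area between SMC and demand from x* to x_m; with linear curves that's a triangle of height MEC(x_m).
DWL = ½ × 0.7498 × 5.2140 = 1.9547.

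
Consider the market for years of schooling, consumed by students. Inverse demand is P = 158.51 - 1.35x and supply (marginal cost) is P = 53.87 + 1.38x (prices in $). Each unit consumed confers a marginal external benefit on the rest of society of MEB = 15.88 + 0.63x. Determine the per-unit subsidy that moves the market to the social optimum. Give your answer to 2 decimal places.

subsidy = $52.04 per unit

Social marginal benefit = demand + MEB = 174.39 - 0.72x.
Set SMB = MC: 174.39 - 0.72x = 53.87 + 1.38x → x* = 57.3905.
The Pigouvian subsidy equals MEB at x*: 15.88 + 0.63×57.3905 = 52.0360.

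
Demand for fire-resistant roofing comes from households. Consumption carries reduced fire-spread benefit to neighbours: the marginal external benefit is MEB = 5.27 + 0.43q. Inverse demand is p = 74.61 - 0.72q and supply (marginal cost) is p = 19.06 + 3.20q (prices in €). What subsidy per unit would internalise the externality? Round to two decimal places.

subsidy = €12.76 per unit

Social marginal benefit = demand + MEB = 79.88 - 0.29q.
Set SMB = MC: 79.88 - 0.29q = 19.06 + 3.20q → q* = 17.4269.
The Pigouvian subsidy equals MEB at q*: 5.27 + 0.43×17.4269 = 12.7636.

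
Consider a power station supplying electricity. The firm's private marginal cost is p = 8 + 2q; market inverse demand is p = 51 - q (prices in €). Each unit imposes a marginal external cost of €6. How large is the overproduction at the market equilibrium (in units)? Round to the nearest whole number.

2 units

Market equilibrium (private): 8 + 2q = 51 - q → q_m = 14.3333.
Social marginal cost = private MC + MEC = 14 + 2q.
Set SMC = demand: 14 + 2q = 51 - q → q* = 12.3333.
Gap = |14.3333 − 12.3333| = 2.0000.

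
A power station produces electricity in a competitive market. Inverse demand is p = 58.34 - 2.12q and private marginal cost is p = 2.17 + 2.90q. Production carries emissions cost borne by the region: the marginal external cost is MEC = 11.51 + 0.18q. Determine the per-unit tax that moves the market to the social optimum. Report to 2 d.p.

Social marginal cost = private MC + MEC = 13.68 + 3.08q.
Set SMC = demand: 13.68 + 3.08q = 58.34 - 2.12q → q* = 8.5885.
The Pigouvian tax equals MEC at q*: 11.51 + 0.18×8.5885 = 13.0559.

tax = 13.06 per unit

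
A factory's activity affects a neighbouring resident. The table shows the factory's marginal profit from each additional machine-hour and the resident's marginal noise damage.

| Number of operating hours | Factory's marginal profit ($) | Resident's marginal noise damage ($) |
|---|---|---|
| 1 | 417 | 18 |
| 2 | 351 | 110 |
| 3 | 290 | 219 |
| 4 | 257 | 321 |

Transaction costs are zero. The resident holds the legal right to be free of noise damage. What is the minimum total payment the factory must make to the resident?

$347

Efficient level: marginal profit ≥ marginal noise damage through level 3, so k* = 3.
With the resident holding the right, the factory must at least compensate total damage at k*: 18 + 110 + 219 = 347.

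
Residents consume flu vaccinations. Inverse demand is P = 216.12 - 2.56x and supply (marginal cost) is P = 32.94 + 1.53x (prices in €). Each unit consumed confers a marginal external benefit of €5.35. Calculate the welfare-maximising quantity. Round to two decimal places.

Social marginal benefit = demand + MEB = 221.47 - 2.56x.
Set SMB = MC: 221.47 - 2.56x = 32.94 + 1.53x → x* = 46.0954.

x* = 46.10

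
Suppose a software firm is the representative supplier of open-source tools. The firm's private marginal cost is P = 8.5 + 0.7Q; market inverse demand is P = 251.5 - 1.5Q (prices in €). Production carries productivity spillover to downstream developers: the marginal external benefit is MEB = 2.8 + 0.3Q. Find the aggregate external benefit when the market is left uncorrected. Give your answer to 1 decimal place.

€2139.3

Market equilibrium (private): 8.5 + 0.7Q = 251.5 - 1.5Q → Q_m = 110.4545.
Total external benefit = ∫₀^{Q_m} (2.8 + 0.3Q) dQ = 2.8×110.4545 + ½×0.3×110.4545² = 2139.3021.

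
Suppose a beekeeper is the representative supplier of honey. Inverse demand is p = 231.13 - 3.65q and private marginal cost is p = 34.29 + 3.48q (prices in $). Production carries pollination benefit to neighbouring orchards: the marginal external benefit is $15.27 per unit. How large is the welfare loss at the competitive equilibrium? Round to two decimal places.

DWL = $16.35

Market equilibrium (private): 34.29 + 3.48q = 231.13 - 3.65q → q_m = 27.6073.
Social marginal cost = private MC − MEB = 19.02 + 3.48q.
Set SMC = demand: 19.02 + 3.48q = 231.13 - 3.65q → q* = 29.7489.
The loss is the area between SMC and demand from q* to q_m; with linear curves that's a triangle of height MEB(q_m).
DWL = ½ × 2.1416 × 15.2700 = 16.3511.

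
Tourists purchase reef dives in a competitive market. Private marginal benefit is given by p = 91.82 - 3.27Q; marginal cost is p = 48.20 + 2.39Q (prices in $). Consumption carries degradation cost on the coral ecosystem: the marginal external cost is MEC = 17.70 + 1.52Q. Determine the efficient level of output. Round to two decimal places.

Social marginal benefit = demand − MEC = 74.12 - 4.79Q.
Set SMB = MC: 74.12 - 4.79Q = 48.20 + 2.39Q → Q* = 3.6100.

Q* = 3.61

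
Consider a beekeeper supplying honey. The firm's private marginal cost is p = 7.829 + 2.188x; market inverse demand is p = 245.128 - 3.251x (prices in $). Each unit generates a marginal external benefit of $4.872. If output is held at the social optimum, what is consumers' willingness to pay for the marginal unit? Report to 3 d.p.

Social marginal cost = private MC − MEB = 2.957 + 2.188x.
Set SMC = demand: 2.957 + 2.188x = 245.128 - 3.251x → x* = 44.5249.
Consumer price on the demand curve at x*: 245.128 − 3.251×44.5249 = 100.3776.

P = $100.378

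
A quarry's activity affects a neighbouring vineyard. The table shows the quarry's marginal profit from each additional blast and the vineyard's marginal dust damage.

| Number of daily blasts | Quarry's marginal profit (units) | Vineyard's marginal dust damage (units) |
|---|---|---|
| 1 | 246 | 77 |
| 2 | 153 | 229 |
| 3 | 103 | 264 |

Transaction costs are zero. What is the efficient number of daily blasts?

Bargaining reaches the level where marginal profit last exceeds marginal dust damage.
That holds through level 1 (246 ≥ 77) but not at 2 (153 < 229).

1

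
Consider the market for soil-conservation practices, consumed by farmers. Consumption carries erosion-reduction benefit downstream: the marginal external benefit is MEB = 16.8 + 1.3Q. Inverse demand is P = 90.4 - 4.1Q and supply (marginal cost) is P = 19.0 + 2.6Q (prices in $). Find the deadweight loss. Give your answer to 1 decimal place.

Market equilibrium (private): 19.0 + 2.6Q = 90.4 - 4.1Q → Q_m = 10.6567.
Social marginal benefit = demand + MEB = 107.2 - 2.8Q.
Set SMB = MC: 107.2 - 2.8Q = 19.0 + 2.6Q → Q* = 16.3333.
Between Q* and Q_m the wedge SMB − MC runs linearly from 0 to MEB(Q_m), so the loss is a triangle.
DWL = ½ × 5.6766 × 30.6537 = 87.0044.

DWL = $87.0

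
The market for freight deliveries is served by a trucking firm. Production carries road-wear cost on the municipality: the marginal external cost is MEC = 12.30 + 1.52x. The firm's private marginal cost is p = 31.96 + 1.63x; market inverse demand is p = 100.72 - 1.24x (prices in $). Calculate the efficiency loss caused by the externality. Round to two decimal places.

Market equilibrium (private): 31.96 + 1.63x = 100.72 - 1.24x → x_m = 23.9582.
Social marginal cost = private MC + MEC = 44.26 + 3.15x.
Set SMC = demand: 44.26 + 3.15x = 100.72 - 1.24x → x* = 12.8610.
The loss is the area between SMC and demand from x* to x_m; with linear curves that's a triangle of height MEC(x_m).
DWL = ½ × 11.0972 × 48.7164 = 270.3078.

DWL = $270.31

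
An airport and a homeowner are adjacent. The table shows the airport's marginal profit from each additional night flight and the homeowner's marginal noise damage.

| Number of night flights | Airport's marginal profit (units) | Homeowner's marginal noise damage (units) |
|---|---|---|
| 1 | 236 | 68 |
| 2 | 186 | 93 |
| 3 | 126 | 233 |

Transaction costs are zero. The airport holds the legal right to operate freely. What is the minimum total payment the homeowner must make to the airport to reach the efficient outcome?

Left alone the airport would choose level 3 (marginal profit stays positive).
Efficient level: k* = 2 (marginal profit ≥ marginal noise damage through 2).
The homeowner must at least cover the airport's forgone profit from cutting 3→2: 126 = 126.

126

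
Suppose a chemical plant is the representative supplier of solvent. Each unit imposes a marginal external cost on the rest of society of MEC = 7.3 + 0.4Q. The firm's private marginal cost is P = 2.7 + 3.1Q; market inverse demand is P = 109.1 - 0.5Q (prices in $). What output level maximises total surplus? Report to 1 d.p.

Social marginal cost = private MC + MEC = 10.0 + 3.5Q.
Set SMC = demand: 10.0 + 3.5Q = 109.1 - 0.5Q → Q* = 24.7750.

Q* = 24.8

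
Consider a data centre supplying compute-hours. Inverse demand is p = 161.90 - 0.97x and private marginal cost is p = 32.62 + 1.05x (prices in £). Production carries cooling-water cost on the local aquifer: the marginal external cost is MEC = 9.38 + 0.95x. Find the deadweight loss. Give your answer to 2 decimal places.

DWL = £829.16

Market equilibrium (private): 32.62 + 1.05x = 161.90 - 0.97x → x_m = 64.0000.
Social marginal cost = private MC + MEC = 42.00 + 2.00x.
Set SMC = demand: 42.00 + 2.00x = 161.90 - 0.97x → x* = 40.3704.
The welfare-loss triangle has base |x_m − x*| and height MEC(x_m) (the vertical gap between SMC and demand is zero at x* and MEC at x_m).
DWL = ½ × 23.6296 × 70.1800 = 829.1627.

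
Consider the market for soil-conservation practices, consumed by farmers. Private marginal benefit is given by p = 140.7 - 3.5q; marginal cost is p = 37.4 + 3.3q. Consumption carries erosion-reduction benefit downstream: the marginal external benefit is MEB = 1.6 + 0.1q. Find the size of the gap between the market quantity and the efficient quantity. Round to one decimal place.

0.5 units

Market equilibrium (private): 37.4 + 3.3q = 140.7 - 3.5q → q_m = 15.1912.
Social marginal benefit = demand + MEB = 142.3 - 3.4q.
Set SMB = MC: 142.3 - 3.4q = 37.4 + 3.3q → q* = 15.6567.
Gap = |15.1912 − 15.6567| = 0.4655.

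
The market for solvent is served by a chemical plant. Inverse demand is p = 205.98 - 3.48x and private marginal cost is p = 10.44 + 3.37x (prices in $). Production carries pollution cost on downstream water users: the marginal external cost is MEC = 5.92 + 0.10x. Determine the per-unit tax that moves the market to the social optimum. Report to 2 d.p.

Social marginal cost = private MC + MEC = 16.36 + 3.47x.
Set SMC = demand: 16.36 + 3.47x = 205.98 - 3.48x → x* = 27.2835.
The Pigouvian tax equals MEC at x*: 5.92 + 0.10×27.2835 = 8.6484.

tax = $8.65 per unit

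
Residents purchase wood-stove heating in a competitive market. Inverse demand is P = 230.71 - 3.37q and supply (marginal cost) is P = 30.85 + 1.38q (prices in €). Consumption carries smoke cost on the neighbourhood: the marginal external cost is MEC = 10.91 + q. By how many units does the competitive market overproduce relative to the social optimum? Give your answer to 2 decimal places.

Market equilibrium (private): 30.85 + 1.38q = 230.71 - 3.37q → q_m = 42.0758.
Social marginal benefit = demand − MEC = 219.80 - 4.37q.
Set SMB = MC: 219.80 - 4.37q = 30.85 + 1.38q → q* = 32.8609.
Gap = |42.0758 − 32.8609| = 9.2149.

9.21 units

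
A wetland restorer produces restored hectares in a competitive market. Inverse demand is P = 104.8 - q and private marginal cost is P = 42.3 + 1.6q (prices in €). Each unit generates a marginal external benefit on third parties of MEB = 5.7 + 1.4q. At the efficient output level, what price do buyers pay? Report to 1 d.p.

Social marginal cost = private MC − MEB = 36.6 + 0.2q.
Set SMC = demand: 36.6 + 0.2q = 104.8 - q → q* = 56.8333.
Consumer price on the demand curve at q*: 104.8 − 1.0×56.8333 = 47.9667.

P = €48.0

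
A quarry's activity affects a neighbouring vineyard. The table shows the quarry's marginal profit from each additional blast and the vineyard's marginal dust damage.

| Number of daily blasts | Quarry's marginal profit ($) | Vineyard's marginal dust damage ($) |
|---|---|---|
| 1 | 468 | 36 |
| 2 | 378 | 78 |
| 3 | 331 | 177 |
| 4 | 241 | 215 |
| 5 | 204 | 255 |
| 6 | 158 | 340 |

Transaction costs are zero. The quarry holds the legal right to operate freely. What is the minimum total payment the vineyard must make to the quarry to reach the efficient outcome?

$362

Left alone the quarry would choose level 6 (marginal profit stays positive).
Efficient level: k* = 4 (marginal profit ≥ marginal dust damage through 4).
The vineyard must at least cover the quarry's forgone profit from cutting 6→4: 204 + 158 = 362.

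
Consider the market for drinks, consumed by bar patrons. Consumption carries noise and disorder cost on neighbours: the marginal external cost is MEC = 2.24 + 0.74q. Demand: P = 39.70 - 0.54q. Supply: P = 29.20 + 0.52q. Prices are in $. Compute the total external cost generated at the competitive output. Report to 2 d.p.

$58.49

Market equilibrium (private): 29.20 + 0.52q = 39.70 - 0.54q → q_m = 9.9057.
Total external cost = ∫₀^{q_m} (2.24 + 0.74q) dq = 2.24×9.9057 + ½×0.74×9.9057² = 58.4942.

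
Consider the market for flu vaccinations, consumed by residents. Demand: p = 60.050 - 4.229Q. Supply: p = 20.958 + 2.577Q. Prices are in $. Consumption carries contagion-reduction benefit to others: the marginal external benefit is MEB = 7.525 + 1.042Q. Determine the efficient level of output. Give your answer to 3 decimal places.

Social marginal benefit = demand + MEB = 67.575 - 3.187Q.
Set SMB = MC: 67.575 - 3.187Q = 20.958 + 2.577Q → Q* = 8.0876.

Q* = 8.088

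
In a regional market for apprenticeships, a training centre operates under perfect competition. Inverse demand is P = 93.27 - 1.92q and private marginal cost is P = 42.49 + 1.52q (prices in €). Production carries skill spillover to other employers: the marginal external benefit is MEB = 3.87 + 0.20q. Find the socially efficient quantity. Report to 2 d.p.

Social marginal cost = private MC − MEB = 38.62 + 1.32q.
Set SMC = demand: 38.62 + 1.32q = 93.27 - 1.92q → q* = 16.8673.

q* = 16.87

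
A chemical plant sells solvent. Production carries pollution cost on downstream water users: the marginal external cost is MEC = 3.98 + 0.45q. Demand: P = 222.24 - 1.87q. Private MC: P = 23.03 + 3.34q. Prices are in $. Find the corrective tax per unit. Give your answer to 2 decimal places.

tax = $19.50 per unit

Social marginal cost = private MC + MEC = 27.01 + 3.79q.
Set SMC = demand: 27.01 + 3.79q = 222.24 - 1.87q → q* = 34.4929.
The Pigouvian tax equals MEC at q*: 3.98 + 0.45×34.4929 = 19.5018.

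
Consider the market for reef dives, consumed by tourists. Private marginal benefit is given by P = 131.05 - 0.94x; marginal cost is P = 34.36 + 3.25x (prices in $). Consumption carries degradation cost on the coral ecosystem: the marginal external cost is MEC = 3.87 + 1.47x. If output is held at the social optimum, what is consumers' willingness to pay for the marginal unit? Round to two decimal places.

P = $115.63

Social marginal benefit = demand − MEC = 127.18 - 2.41x.
Set SMB = MC: 127.18 - 2.41x = 34.36 + 3.25x → x* = 16.3993.
Consumer price on the demand curve at x*: 131.05 − 0.94×16.3993 = 115.6347.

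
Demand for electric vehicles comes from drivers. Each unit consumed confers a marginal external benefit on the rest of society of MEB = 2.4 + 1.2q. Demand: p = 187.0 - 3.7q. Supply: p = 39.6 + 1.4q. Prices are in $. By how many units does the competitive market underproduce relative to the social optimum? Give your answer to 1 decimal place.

9.5 units

Market equilibrium (private): 39.6 + 1.4q = 187.0 - 3.7q → q_m = 28.9020.
Social marginal benefit = demand + MEB = 189.4 - 2.5q.
Set SMB = MC: 189.4 - 2.5q = 39.6 + 1.4q → q* = 38.4103.
Gap = |28.9020 − 38.4103| = 9.5083.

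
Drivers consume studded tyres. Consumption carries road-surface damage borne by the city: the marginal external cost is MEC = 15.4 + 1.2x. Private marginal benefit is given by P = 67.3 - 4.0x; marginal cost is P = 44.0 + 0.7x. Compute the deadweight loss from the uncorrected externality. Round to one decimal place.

DWL = 38.6

Market equilibrium (private): 44.0 + 0.7x = 67.3 - 4.0x → x_m = 4.9574.
Social marginal benefit = demand − MEC = 51.9 - 5.2x.
Set SMB = MC: 51.9 - 5.2x = 44.0 + 0.7x → x* = 1.3390.
The loss is the area between SMB and MC from x* to x_m; with linear curves that's a triangle of height MEC(x_m).
DWL = ½ × 3.6184 × 21.3489 = 38.6244.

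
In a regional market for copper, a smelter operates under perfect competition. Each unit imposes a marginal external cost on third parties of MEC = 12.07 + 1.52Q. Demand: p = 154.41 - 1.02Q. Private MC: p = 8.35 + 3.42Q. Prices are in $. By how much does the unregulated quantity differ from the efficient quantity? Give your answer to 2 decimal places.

Market equilibrium (private): 8.35 + 3.42Q = 154.41 - 1.02Q → Q_m = 32.8964.
Social marginal cost = private MC + MEC = 20.42 + 4.94Q.
Set SMC = demand: 20.42 + 4.94Q = 154.41 - 1.02Q → Q* = 22.4815.
Gap = |32.8964 − 22.4815| = 10.4149.

10.41 units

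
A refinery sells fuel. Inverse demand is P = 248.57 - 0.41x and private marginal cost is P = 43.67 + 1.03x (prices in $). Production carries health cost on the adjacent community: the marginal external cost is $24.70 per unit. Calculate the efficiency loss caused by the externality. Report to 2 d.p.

DWL = $211.84

Market equilibrium (private): 43.67 + 1.03x = 248.57 - 0.41x → x_m = 142.2917.
Social marginal cost = private MC + MEC = 68.37 + 1.03x.
Set SMC = demand: 68.37 + 1.03x = 248.57 - 0.41x → x* = 125.1389.
Between x* and x_m the wedge SMC − demand runs linearly from 0 to MEC(x_m), so the loss is a triangle.
DWL = ½ × 17.1528 × 24.7000 = 211.8371.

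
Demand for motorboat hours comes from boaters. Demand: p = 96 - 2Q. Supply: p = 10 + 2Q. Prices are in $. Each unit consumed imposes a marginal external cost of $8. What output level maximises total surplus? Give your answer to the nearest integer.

Social marginal benefit = demand − MEC = 88 - 2Q.
Set SMB = MC: 88 - 2Q = 10 + 2Q → Q* = 19.5000.

Q* = 20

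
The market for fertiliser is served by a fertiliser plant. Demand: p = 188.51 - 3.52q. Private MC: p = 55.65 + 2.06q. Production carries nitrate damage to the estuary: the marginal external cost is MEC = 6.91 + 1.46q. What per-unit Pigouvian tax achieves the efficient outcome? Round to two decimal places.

tax = 33.03 per unit

Social marginal cost = private MC + MEC = 62.56 + 3.52q.
Set SMC = demand: 62.56 + 3.52q = 188.51 - 3.52q → q* = 17.8906.
The Pigouvian tax equals MEC at q*: 6.91 + 1.46×17.8906 = 33.0303.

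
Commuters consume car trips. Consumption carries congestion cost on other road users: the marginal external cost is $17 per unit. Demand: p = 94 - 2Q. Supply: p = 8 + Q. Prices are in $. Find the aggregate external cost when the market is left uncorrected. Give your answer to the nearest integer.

$487

Market equilibrium (private): 8 + Q = 94 - 2Q → Q_m = 28.6667.
Total external cost = MEC × Q_m = 17 × 28.6667 = 487.3339.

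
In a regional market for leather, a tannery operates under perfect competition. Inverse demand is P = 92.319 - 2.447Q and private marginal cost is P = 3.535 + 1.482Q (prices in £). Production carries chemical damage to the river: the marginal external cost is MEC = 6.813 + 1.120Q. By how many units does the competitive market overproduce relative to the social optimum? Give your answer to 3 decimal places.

6.362 units

Market equilibrium (private): 3.535 + 1.482Q = 92.319 - 2.447Q → Q_m = 22.5971.
Social marginal cost = private MC + MEC = 10.348 + 2.602Q.
Set SMC = demand: 10.348 + 2.602Q = 92.319 - 2.447Q → Q* = 16.2351.
Gap = |22.5971 − 16.2351| = 6.3620.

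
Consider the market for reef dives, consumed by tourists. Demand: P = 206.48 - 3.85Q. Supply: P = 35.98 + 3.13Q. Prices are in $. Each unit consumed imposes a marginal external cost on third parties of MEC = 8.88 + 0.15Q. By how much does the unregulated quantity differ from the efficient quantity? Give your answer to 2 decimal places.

1.76 units

Market equilibrium (private): 35.98 + 3.13Q = 206.48 - 3.85Q → Q_m = 24.4269.
Social marginal benefit = demand − MEC = 197.60 - 4.00Q.
Set SMB = MC: 197.60 - 4.00Q = 35.98 + 3.13Q → Q* = 22.6676.
Gap = |24.4269 − 22.6676| = 1.7593.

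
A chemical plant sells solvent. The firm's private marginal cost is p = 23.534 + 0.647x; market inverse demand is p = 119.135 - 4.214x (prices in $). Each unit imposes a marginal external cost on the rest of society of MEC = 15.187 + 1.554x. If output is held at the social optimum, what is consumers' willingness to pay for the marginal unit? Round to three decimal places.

P = $66.311

Social marginal cost = private MC + MEC = 38.721 + 2.201x.
Set SMC = demand: 38.721 + 2.201x = 119.135 - 4.214x → x* = 12.5353.
Consumer price on the demand curve at x*: 119.135 − 4.214×12.5353 = 66.3112.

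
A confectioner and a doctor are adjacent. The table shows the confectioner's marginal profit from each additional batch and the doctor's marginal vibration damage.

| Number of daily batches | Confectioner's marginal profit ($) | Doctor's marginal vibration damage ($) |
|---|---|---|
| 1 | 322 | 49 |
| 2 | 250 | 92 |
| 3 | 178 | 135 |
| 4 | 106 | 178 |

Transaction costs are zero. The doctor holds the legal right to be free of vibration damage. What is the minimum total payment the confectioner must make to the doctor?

$276

Efficient level: marginal profit ≥ marginal vibration damage through level 3, so k* = 3.
With the doctor holding the right, the confectioner must at least compensate total damage at k*: 49 + 92 + 135 = 276.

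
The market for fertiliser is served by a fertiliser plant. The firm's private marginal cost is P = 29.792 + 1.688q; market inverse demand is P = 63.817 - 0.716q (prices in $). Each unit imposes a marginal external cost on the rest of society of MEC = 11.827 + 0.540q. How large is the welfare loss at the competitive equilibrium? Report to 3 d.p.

DWL = $64.381

Market equilibrium (private): 29.792 + 1.688q = 63.817 - 0.716q → q_m = 14.1535.
Social marginal cost = private MC + MEC = 41.619 + 2.228q.
Set SMC = demand: 41.619 + 2.228q = 63.817 - 0.716q → q* = 7.5401.
Height of the DWL triangle at q_m is SMC(q_m) − demand(q_m) = MEC(q_m) = 19.4699.
DWL = ½ × 6.6134 × 19.4699 = 64.3811.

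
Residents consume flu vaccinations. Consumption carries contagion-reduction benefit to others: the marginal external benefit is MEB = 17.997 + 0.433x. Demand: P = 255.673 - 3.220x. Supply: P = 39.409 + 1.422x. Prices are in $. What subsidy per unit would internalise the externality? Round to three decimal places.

subsidy = $42.097 per unit

Social marginal benefit = demand + MEB = 273.670 - 2.787x.
Set SMB = MC: 273.670 - 2.787x = 39.409 + 1.422x → x* = 55.6572.
The Pigouvian subsidy equals MEB at x*: 17.997 + 0.433×55.6572 = 42.0966.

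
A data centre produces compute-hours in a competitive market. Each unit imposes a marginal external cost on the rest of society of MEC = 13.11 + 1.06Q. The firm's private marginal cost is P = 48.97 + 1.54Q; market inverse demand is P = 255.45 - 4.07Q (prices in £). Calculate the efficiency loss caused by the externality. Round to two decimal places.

Market equilibrium (private): 48.97 + 1.54Q = 255.45 - 4.07Q → Q_m = 36.8057.
Social marginal cost = private MC + MEC = 62.08 + 2.60Q.
Set SMC = demand: 62.08 + 2.60Q = 255.45 - 4.07Q → Q* = 28.9910.
The welfare-loss triangle has base |Q_m − Q*| and height MEC(Q_m) (the vertical gap between SMC and demand is zero at Q* and MEC at Q_m).
DWL = ½ × 7.8147 × 52.1240 = 203.6667.

DWL = £203.67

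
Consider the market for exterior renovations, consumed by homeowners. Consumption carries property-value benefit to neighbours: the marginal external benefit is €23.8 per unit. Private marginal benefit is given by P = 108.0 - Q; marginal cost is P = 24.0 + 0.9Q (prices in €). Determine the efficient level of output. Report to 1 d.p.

Q* = 56.7

Social marginal benefit = demand + MEB = 131.8 - Q.
Set SMB = MC: 131.8 - Q = 24.0 + 0.9Q → Q* = 56.7368.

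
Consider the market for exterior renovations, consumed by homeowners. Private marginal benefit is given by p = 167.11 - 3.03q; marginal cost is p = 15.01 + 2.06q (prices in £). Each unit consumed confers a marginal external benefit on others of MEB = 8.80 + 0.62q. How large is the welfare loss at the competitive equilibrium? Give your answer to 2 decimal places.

Market equilibrium (private): 15.01 + 2.06q = 167.11 - 3.03q → q_m = 29.8821.
Social marginal benefit = demand + MEB = 175.91 - 2.41q.
Set SMB = MC: 175.91 - 2.41q = 15.01 + 2.06q → q* = 35.9955.
The loss is the area between SMB and MC from q* to q_m; with linear curves that's a triangle of height MEB(q_m).
DWL = ½ × 6.1134 × 27.3269 = 83.5301.

DWL = £83.53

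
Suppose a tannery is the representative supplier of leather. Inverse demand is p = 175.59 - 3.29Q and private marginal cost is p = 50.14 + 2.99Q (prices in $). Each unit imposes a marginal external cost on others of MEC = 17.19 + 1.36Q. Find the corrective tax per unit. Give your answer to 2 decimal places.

Social marginal cost = private MC + MEC = 67.33 + 4.35Q.
Set SMC = demand: 67.33 + 4.35Q = 175.59 - 3.29Q → Q* = 14.1702.
The Pigouvian tax equals MEC at Q*: 17.19 + 1.36×14.1702 = 36.4615.

tax = $36.46 per unit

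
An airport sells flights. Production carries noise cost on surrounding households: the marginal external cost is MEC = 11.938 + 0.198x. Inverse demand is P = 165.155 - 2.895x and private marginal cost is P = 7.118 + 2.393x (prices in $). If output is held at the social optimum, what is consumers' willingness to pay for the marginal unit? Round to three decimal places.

Social marginal cost = private MC + MEC = 19.056 + 2.591x.
Set SMC = demand: 19.056 + 2.591x = 165.155 - 2.895x → x* = 26.6312.
Consumer price on the demand curve at x*: 165.155 − 2.895×26.6312 = 88.0577.

P = $88.058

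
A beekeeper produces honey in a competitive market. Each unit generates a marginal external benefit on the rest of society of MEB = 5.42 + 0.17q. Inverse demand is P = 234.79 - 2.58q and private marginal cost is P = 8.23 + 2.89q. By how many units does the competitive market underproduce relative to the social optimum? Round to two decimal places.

2.35 units

Market equilibrium (private): 8.23 + 2.89q = 234.79 - 2.58q → q_m = 41.4186.
Social marginal cost = private MC − MEB = 2.81 + 2.72q.
Set SMC = demand: 2.81 + 2.72q = 234.79 - 2.58q → q* = 43.7698.
Gap = |41.4186 − 43.7698| = 2.3512.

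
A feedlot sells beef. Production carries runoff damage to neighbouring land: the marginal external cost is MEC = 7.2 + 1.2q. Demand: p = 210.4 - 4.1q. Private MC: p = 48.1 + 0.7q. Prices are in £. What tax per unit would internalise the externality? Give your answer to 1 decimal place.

Social marginal cost = private MC + MEC = 55.3 + 1.9q.
Set SMC = demand: 55.3 + 1.9q = 210.4 - 4.1q → q* = 25.8500.
The Pigouvian tax equals MEC at q*: 7.2 + 1.2×25.8500 = 38.2200.

tax = £38.2 per unit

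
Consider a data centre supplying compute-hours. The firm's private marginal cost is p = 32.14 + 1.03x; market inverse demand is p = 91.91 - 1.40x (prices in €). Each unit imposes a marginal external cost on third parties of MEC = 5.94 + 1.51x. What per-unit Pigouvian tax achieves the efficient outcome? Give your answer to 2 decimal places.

tax = €26.57 per unit

Social marginal cost = private MC + MEC = 38.08 + 2.54x.
Set SMC = demand: 38.08 + 2.54x = 91.91 - 1.40x → x* = 13.6624.
The Pigouvian tax equals MEC at x*: 5.94 + 1.51×13.6624 = 26.5702.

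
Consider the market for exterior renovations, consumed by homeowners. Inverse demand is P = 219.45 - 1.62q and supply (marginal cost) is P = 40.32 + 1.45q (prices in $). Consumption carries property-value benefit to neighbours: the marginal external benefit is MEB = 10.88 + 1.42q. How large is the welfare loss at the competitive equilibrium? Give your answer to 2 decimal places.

DWL = $2662.50

Market equilibrium (private): 40.32 + 1.45q = 219.45 - 1.62q → q_m = 58.3485.
Social marginal benefit = demand + MEB = 230.33 - 0.20q.
Set SMB = MC: 230.33 - 0.20q = 40.32 + 1.45q → q* = 115.1576.
The loss is the area between SMB and MC from q* to q_m; with linear curves that's a triangle of height MEB(q_m).
DWL = ½ × 56.8091 × 93.7349 = 2662.4977.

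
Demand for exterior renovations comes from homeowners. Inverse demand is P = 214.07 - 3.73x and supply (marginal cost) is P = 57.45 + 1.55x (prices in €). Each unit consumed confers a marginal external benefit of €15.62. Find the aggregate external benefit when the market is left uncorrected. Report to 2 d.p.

Market equilibrium (private): 57.45 + 1.55x = 214.07 - 3.73x → x_m = 29.6629.
Total external benefit = MEB × x_m = 15.62 × 29.6629 = 463.3345.

€463.33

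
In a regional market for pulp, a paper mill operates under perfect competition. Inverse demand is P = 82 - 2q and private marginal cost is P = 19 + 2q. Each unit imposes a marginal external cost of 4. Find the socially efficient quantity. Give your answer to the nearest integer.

q* = 15

Social marginal cost = private MC + MEC = 23 + 2q.
Set SMC = demand: 23 + 2q = 82 - 2q → q* = 14.7500.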